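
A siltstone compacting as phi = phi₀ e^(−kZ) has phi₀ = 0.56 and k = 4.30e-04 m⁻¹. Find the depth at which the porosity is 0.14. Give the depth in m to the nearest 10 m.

Working in km (1 km = 1000 m; k in km⁻¹ = k in m⁻¹ × 1000):
Invert Athy's law: Z = ln(phi₀/phi) / k
Z = ln(0.56/0.14) / 0.43 = ln(4) / 0.43 = 1.3863 / 0.43 = 3.224 km

3220 m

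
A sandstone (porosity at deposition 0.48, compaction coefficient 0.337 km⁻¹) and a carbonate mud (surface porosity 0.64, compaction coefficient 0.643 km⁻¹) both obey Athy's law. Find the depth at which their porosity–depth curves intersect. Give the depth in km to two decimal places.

Set φ₀ₐ e^(−kₐd) = φ₀ᵦ e^(−kᵦd) ⇒ ln(φ₀ₐ/φ₀ᵦ) = (kₐ − kᵦ)·d
d = ln(0.48/0.64) / (0.337 − 0.643) = -0.2877 / -0.306 = 0.940 km

0.94 km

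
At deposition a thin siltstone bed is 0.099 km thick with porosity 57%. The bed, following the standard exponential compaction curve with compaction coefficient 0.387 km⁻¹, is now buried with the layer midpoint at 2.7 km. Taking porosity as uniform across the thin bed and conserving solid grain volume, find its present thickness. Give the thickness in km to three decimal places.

0.053 km

Porosity at 2.7 km: n = 0.57·exp(−0.387×2.7) = 0.2005
Solid-volume conservation: h(1−n) = h₀(1−n₀) ⇒ h = h₀·(1−n₀)/(1−n)
h = 0.099 × (1 − 0.57)/(1 − 0.2005) = 0.099 × 0.5378 = 0.0532 km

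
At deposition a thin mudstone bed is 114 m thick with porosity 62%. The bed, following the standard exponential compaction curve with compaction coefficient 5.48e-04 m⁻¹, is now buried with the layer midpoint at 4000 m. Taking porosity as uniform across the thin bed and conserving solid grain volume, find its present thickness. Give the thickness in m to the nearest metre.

Working in km (1 km = 1000 m; β in km⁻¹ = β in m⁻¹ × 1000):
Porosity at 4 km: phi = 0.62·exp(−0.548×4) = 0.0692
Solid-volume conservation: h(1−phi) = h₀(1−phi₀) ⇒ h = h₀·(1−phi₀)/(1−phi)
h = 0.114 × (1 − 0.62)/(1 − 0.0692) = 0.114 × 0.4083 = 0.0465 km

47 m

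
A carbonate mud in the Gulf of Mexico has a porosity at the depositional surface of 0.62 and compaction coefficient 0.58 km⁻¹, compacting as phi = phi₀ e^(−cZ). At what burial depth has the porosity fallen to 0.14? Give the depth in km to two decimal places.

2.57 km

Invert Athy's law: Z = ln(phi₀/phi) / c
Z = ln(0.62/0.14) / 0.58 = ln(4.429) / 0.58 = 1.4881 / 0.58 = 2.566 km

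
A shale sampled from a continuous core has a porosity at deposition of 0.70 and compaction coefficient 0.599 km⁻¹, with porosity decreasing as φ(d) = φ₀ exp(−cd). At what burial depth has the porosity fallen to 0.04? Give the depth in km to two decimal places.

Invert Athy's law: d = ln(φ₀/φ) / c
d = ln(0.7/0.04) / 0.599 = ln(17.5) / 0.599 = 2.8622 / 0.599 = 4.778 km

4.78 km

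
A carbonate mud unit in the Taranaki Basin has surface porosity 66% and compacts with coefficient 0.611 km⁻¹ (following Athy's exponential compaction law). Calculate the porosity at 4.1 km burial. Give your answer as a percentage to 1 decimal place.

phi = phi₀·exp(−k·z) = 0.66 × exp(−0.611 × 4.1) = 0.66 × exp(−2.505)
  = 0.66 × 0.0817 = 0.0539

5.4%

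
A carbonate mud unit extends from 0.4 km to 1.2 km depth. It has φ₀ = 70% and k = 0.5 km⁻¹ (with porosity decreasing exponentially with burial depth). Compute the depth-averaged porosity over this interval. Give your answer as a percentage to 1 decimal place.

47.2%

⟨φ⟩ = (1/(z₂−z₁)) ∫ φ₀ e^(−kz) dz = φ₀·(e^(−k·z₁) − e^(−k·z₂)) / (k·(z₂−z₁))
e^(−0.5×0.4) = 0.8187; e^(−0.5×1.2) = 0.5488
⟨φ⟩ = 0.7 × (0.8187 − 0.5488) / (0.5 × 0.8) = 0.7 × 0.6748 = 0.4724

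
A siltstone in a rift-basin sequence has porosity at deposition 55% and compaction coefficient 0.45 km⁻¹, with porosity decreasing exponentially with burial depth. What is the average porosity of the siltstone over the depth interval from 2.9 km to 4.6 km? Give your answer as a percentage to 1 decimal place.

⟨φ⟩ = (1/(Z₂−Z₁)) ∫ φ₀ e^(−cZ) dZ = φ₀·(e^(−c·Z₁) − e^(−c·Z₂)) / (c·(Z₂−Z₁))
e^(−0.45×2.9) = 0.2712; e^(−0.45×4.6) = 0.1262
⟨φ⟩ = 0.55 × (0.2712 − 0.1262) / (0.45 × 1.7) = 0.55 × 0.1895 = 0.1042

10.4%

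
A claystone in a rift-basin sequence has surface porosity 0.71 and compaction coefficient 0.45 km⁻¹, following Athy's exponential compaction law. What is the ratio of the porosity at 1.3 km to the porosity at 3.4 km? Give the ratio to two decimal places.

φ(z₁)/φ(z₂) = e^(−c·z₁)/e^(−c·z₂) = e^{c(z₂−z₁)}
= exp(0.45 × 2.1) = exp(0.945) = 2.5728

2.57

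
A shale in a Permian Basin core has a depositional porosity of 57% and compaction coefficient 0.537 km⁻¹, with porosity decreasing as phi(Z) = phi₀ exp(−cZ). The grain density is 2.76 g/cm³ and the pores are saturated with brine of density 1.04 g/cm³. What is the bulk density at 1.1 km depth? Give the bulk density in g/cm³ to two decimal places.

Porosity at depth: phi = 0.57·exp(−0.537×1.1) = 0.57×0.5539 = 0.3157
Bulk density: ρ_b = (1−phi)ρ_g + phi·ρ_f = 0.6843×2.76 + 0.3157×1.04
       = 1.889 + 0.328 = 2.217 g/cm³

2.22 g/cm³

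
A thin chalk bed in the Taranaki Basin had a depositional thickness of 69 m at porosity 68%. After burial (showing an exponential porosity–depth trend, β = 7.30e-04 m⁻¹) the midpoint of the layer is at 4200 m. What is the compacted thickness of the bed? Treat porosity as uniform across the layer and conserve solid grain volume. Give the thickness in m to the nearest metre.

23 m

Working in km (1 km = 1000 m; β in km⁻¹ = β in m⁻¹ × 1000):
Porosity at 4.2 km: φ = 0.68·exp(−0.73×4.2) = 0.0317
Solid-volume conservation: h(1−φ) = h₀(1−φ₀) ⇒ h = h₀·(1−φ₀)/(1−φ)
h = 0.069 × (1 − 0.68)/(1 − 0.0317) = 0.069 × 0.3305 = 0.0228 km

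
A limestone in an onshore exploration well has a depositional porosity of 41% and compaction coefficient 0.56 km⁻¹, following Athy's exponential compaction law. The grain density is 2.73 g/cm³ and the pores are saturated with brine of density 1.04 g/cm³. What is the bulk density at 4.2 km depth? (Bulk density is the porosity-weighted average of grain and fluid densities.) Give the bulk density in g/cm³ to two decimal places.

2.66 g/cm³

Porosity at depth: n = 0.41·exp(−0.56×4.2) = 0.41×0.0952 = 0.0390
Bulk density: ρ_b = (1−n)ρ_g + n·ρ_f = 0.9610×2.73 + 0.0390×1.04
       = 2.623 + 0.041 = 2.664 g/cm³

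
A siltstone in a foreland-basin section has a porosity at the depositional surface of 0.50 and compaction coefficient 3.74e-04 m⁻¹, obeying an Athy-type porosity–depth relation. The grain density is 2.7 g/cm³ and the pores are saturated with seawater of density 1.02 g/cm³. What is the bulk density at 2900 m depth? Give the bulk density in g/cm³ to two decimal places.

2.42 g/cm³

Working in km (1 km = 1000 m; β in km⁻¹ = β in m⁻¹ × 1000):
Porosity at depth: n = 0.5·exp(−0.374×2.9) = 0.5×0.3380 = 0.1690
Bulk density: ρ_b = (1−n)ρ_g + n·ρ_f = 0.8310×2.7 + 0.1690×1.02
       = 2.244 + 0.172 = 2.416 g/cm³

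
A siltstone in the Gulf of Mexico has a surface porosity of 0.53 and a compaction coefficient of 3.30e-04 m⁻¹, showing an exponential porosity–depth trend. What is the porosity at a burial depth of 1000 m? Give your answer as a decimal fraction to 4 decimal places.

0.3810

Working in km (1 km = 1000 m; β in km⁻¹ = β in m⁻¹ × 1000):
phi = phi₀·exp(−β·Z) = 0.53 × exp(−0.33 × 1) = 0.53 × exp(−0.33)
  = 0.53 × 0.7189 = 0.3810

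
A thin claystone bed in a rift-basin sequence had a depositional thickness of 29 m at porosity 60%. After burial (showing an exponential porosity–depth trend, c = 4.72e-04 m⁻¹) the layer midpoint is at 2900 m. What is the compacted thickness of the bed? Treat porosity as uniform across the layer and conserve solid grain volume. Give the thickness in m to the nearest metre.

14 m

Working in km (1 km = 1000 m; c in km⁻¹ = c in m⁻¹ × 1000):
Porosity at 2.9 km: φ = 0.6·exp(−0.472×2.9) = 0.1526
Solid-volume conservation: h(1−φ) = h₀(1−φ₀) ⇒ h = h₀·(1−φ₀)/(1−φ)
h = 0.029 × (1 − 0.6)/(1 − 0.1526) = 0.029 × 0.4721 = 0.0137 km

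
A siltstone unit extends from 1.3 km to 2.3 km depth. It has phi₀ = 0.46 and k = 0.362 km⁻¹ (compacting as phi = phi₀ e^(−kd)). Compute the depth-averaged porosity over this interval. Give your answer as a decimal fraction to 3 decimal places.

⟨phi⟩ = (1/(d₂−d₁)) ∫ phi₀ e^(−kd) dd = phi₀·(e^(−k·d₁) − e^(−k·d₂)) / (k·(d₂−d₁))
e^(−0.362×1.3) = 0.6246; e^(−0.362×2.3) = 0.4349
⟨phi⟩ = 0.46 × (0.6246 − 0.4349) / (0.362 × 1) = 0.46 × 0.5241 = 0.2411

0.241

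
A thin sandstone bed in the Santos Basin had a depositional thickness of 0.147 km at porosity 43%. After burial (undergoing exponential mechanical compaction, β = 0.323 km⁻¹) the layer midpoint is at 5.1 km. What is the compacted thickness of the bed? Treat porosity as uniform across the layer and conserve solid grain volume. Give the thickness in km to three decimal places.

0.091 km

Porosity at 5.1 km: φ = 0.43·exp(−0.323×5.1) = 0.0828
Solid-volume conservation: h(1−φ) = h₀(1−φ₀) ⇒ h = h₀·(1−φ₀)/(1−φ)
h = 0.147 × (1 − 0.43)/(1 − 0.0828) = 0.147 × 0.6215 = 0.0914 km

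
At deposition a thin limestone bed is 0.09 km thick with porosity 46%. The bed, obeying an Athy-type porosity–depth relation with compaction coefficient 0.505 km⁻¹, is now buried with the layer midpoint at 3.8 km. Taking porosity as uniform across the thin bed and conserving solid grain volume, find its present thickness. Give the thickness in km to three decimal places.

0.052 km

Porosity at 3.8 km: phi = 0.46·exp(−0.505×3.8) = 0.0675
Solid-volume conservation: h(1−phi) = h₀(1−phi₀) ⇒ h = h₀·(1−phi₀)/(1−phi)
h = 0.09 × (1 − 0.46)/(1 − 0.0675) = 0.09 × 0.5791 = 0.0521 km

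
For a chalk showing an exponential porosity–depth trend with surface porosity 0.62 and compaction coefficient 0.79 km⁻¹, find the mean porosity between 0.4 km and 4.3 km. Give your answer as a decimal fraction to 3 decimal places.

0.140

⟨phi⟩ = (1/(d₂−d₁)) ∫ phi₀ e^(−βd) dd = phi₀·(e^(−β·d₁) − e^(−β·d₂)) / (β·(d₂−d₁))
e^(−0.79×0.4) = 0.7291; e^(−0.79×4.3) = 0.0335
⟨phi⟩ = 0.62 × (0.7291 − 0.0335) / (0.79 × 3.9) = 0.62 × 0.2258 = 0.1400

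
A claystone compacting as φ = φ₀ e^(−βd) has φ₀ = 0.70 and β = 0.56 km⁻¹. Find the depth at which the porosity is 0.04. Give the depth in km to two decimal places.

Invert Athy's law: d = ln(φ₀/φ) / β
d = ln(0.7/0.04) / 0.56 = ln(17.5) / 0.56 = 2.8622 / 0.56 = 5.111 km

5.11 km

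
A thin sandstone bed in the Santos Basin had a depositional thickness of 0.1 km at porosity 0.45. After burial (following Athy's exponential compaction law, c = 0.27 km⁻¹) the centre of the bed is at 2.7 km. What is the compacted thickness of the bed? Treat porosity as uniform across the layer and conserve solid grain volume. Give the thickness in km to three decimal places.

Porosity at 2.7 km: n = 0.45·exp(−0.27×2.7) = 0.2171
Solid-volume conservation: h(1−n) = h₀(1−n₀) ⇒ h = h₀·(1−n₀)/(1−n)
h = 0.1 × (1 − 0.45)/(1 − 0.2171) = 0.1 × 0.7025 = 0.0702 km

0.070 km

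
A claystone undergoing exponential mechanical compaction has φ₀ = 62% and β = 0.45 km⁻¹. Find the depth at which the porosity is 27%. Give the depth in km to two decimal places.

1.85 km

Invert Athy's law: z = ln(φ₀/φ) / β
z = ln(0.62/0.27) / 0.45 = ln(2.296) / 0.45 = 0.8313 / 0.45 = 1.847 km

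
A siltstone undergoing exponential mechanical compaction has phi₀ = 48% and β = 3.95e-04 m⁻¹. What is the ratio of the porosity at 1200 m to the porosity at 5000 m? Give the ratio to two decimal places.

Working in km (1 km = 1000 m; β in km⁻¹ = β in m⁻¹ × 1000):
phi(d₁)/phi(d₂) = e^(−β·d₁)/e^(−β·d₂) = e^{β(d₂−d₁)}
= exp(0.395 × 3.8) = exp(1.501) = 4.4862

4.49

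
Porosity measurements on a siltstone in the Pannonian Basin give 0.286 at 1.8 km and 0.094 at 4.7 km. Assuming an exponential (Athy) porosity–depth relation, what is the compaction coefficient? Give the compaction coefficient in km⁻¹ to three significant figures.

0.384 km⁻¹

Athy: φ(z) = φ₀ e^(−kz) ⇒ φ₁/φ₂ = e^{k(z₂−z₁)} ⇒ k = ln(φ₁/φ₂)/(z₂−z₁)
k = ln(0.286/0.094) / (4.7 − 1.8) = ln(3.043) / 2.9 = 1.1127 / 2.9 = 0.3837 km⁻¹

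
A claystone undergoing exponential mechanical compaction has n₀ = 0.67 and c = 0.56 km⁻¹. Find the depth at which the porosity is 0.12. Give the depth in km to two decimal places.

Invert Athy's law: z = ln(n₀/n) / c
z = ln(0.67/0.12) / 0.56 = ln(5.583) / 0.56 = 1.7198 / 0.56 = 3.071 km

3.07 km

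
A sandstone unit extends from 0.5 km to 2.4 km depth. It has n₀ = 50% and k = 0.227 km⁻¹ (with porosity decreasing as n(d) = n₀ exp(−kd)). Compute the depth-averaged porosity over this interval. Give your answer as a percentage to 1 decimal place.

36.3%

⟨n⟩ = (1/(d₂−d₁)) ∫ n₀ e^(−kd) dd = n₀·(e^(−k·d₁) − e^(−k·d₂)) / (k·(d₂−d₁))
e^(−0.227×0.5) = 0.8927; e^(−0.227×2.4) = 0.5800
⟨n⟩ = 0.5 × (0.8927 − 0.5800) / (0.227 × 1.9) = 0.5 × 0.7251 = 0.3626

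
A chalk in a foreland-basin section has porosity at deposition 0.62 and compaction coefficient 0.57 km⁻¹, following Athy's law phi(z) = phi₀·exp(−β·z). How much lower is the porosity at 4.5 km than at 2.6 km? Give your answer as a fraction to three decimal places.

0.093

phi(2.6) = 0.62·e^(−0.57×2.6) = 0.1409
phi(4.5) = 0.62·e^(−0.57×4.5) = 0.0477
Δphi = 0.1409 − 0.0477 = 0.0932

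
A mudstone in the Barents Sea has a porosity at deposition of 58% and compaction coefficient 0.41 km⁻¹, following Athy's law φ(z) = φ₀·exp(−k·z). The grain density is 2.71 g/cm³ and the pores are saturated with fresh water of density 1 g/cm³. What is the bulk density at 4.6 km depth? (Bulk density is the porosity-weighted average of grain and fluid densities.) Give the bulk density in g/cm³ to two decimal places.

Porosity at depth: φ = 0.58·exp(−0.41×4.6) = 0.58×0.1517 = 0.0880
Bulk density: ρ_b = (1−φ)ρ_g + φ·ρ_f = 0.9120×2.71 + 0.0880×1
       = 2.472 + 0.088 = 2.560 g/cm³

2.56 g/cm³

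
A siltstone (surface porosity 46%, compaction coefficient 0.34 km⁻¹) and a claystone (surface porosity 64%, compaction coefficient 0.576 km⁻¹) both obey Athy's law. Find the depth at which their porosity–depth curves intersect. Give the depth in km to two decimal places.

Set phi₀ₐ e^(−kₐd) = phi₀ᵦ e^(−kᵦd) ⇒ ln(phi₀ₐ/phi₀ᵦ) = (kₐ − kᵦ)·d
d = ln(0.46/0.64) / (0.34 − 0.576) = -0.3302 / -0.236 = 1.399 km

1.40 km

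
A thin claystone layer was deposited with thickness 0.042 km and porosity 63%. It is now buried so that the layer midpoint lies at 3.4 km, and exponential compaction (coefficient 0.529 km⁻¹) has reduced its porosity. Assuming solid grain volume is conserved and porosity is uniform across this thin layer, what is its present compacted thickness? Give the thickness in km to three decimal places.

0.017 km

Porosity at 3.4 km: n = 0.63·exp(−0.529×3.4) = 0.1043
Solid-volume conservation: h(1−n) = h₀(1−n₀) ⇒ h = h₀·(1−n₀)/(1−n)
h = 0.042 × (1 − 0.63)/(1 − 0.1043) = 0.042 × 0.4131 = 0.0173 km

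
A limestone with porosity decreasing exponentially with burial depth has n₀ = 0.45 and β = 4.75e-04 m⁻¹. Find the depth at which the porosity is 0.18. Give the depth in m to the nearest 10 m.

1930 m

Working in km (1 km = 1000 m; β in km⁻¹ = β in m⁻¹ × 1000):
Invert Athy's law: d = ln(n₀/n) / β
d = ln(0.45/0.18) / 0.475 = ln(2.5) / 0.475 = 0.9163 / 0.475 = 1.929 km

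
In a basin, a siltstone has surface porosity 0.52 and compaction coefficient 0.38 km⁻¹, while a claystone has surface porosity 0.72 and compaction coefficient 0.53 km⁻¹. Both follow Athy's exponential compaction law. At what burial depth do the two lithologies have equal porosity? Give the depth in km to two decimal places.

2.17 km

Set n₀ₐ e^(−kₐz) = n₀ᵦ e^(−kᵦz) ⇒ ln(n₀ₐ/n₀ᵦ) = (kₐ − kᵦ)·z
z = ln(0.52/0.72) / (0.38 − 0.53) = -0.3254 / -0.15 = 2.169 km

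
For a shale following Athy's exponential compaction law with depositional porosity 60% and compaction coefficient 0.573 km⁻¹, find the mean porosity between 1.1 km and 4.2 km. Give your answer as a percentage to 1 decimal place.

14.9%

⟨φ⟩ = (1/(d₂−d₁)) ∫ φ₀ e^(−kd) dd = φ₀·(e^(−k·d₁) − e^(−k·d₂)) / (k·(d₂−d₁))
e^(−0.573×1.1) = 0.5324; e^(−0.573×4.2) = 0.0901
⟨φ⟩ = 0.6 × (0.5324 − 0.0901) / (0.573 × 3.1) = 0.6 × 0.2490 = 0.1494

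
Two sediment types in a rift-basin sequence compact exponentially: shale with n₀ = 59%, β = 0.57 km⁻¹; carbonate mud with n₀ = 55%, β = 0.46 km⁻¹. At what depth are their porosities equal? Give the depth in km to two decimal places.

Set n₀ₐ e^(−βₐd) = n₀ᵦ e^(−βᵦd) ⇒ ln(n₀ₐ/n₀ᵦ) = (βₐ − βᵦ)·d
d = ln(0.59/0.55) / (0.57 − 0.46) = 0.0702 / 0.11 = 0.638 km

0.64 km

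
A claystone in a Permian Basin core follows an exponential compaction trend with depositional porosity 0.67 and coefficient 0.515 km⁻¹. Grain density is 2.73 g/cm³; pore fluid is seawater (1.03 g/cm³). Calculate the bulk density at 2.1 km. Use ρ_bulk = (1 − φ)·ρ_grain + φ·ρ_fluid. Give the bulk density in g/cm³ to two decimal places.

2.34 g/cm³

Porosity at depth: phi = 0.67·exp(−0.515×2.1) = 0.67×0.3391 = 0.2272
Bulk density: ρ_b = (1−phi)ρ_g + phi·ρ_f = 0.7728×2.73 + 0.2272×1.03
       = 2.110 + 0.234 = 2.344 g/cm³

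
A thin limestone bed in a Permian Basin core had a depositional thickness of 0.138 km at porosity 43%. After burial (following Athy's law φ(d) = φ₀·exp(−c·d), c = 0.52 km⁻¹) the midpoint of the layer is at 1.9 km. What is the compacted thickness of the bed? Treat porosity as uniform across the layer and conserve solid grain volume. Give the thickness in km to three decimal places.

Porosity at 1.9 km: φ = 0.43·exp(−0.52×1.9) = 0.1601
Solid-volume conservation: h(1−φ) = h₀(1−φ₀) ⇒ h = h₀·(1−φ₀)/(1−φ)
h = 0.138 × (1 − 0.43)/(1 − 0.1601) = 0.138 × 0.6787 = 0.0937 km

0.094 km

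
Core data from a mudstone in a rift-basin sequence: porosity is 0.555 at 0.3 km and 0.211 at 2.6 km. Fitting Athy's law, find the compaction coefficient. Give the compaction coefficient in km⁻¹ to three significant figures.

0.420 km⁻¹

Athy: phi(Z) = phi₀ e^(−kZ) ⇒ phi₁/phi₂ = e^{k(Z₂−Z₁)} ⇒ k = ln(phi₁/phi₂)/(Z₂−Z₁)
k = ln(0.555/0.211) / (2.6 − 0.3) = ln(2.63) / 2.3 = 0.9671 / 2.3 = 0.4205 km⁻¹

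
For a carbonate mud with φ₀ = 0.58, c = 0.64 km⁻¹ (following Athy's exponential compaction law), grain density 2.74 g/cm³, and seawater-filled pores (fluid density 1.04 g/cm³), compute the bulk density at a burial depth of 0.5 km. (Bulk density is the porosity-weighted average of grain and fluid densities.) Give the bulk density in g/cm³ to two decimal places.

2.02 g/cm³

Porosity at depth: φ = 0.58·exp(−0.64×0.5) = 0.58×0.7261 = 0.4212
Bulk density: ρ_b = (1−φ)ρ_g + φ·ρ_f = 0.5788×2.74 + 0.4212×1.04
       = 1.586 + 0.438 = 2.024 g/cm³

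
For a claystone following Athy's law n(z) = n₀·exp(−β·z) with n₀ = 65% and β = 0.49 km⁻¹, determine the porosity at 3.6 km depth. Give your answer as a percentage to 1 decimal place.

n = n₀·exp(−β·z) = 0.65 × exp(−0.49 × 3.6) = 0.65 × exp(−1.764)
  = 0.65 × 0.1714 = 0.1114

11.1%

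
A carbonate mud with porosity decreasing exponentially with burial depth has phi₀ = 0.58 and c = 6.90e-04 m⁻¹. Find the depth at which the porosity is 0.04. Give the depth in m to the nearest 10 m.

3880 m

Working in km (1 km = 1000 m; c in km⁻¹ = c in m⁻¹ × 1000):
Invert Athy's law: Z = ln(phi₀/phi) / c
Z = ln(0.58/0.04) / 0.69 = ln(14.5) / 0.69 = 2.6741 / 0.69 = 3.876 km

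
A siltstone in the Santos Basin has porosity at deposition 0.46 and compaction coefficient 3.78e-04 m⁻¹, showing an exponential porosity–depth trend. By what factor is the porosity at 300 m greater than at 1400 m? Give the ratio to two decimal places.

Working in km (1 km = 1000 m; k in km⁻¹ = k in m⁻¹ × 1000):
phi(Z₁)/phi(Z₂) = e^(−k·Z₁)/e^(−k·Z₂) = e^{k(Z₂−Z₁)}
= exp(0.378 × 1.1) = exp(0.4158) = 1.5156

1.52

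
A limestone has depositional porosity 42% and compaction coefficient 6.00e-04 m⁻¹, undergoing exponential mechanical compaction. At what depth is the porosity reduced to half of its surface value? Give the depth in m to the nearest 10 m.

Working in km (1 km = 1000 m; β in km⁻¹ = β in m⁻¹ × 1000):
φ/φ₀ = 1/2 ⇒ exp(−β·d) = 1/2 ⇒ d = ln(2) / β
d = 0.6931 / 0.6 = 1.155 km

1160 m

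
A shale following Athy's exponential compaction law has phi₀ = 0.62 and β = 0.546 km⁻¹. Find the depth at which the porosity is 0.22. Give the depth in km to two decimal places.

Invert Athy's law: Z = ln(phi₀/phi) / β
Z = ln(0.62/0.22) / 0.546 = ln(2.818) / 0.546 = 1.0361 / 0.546 = 1.898 km

1.90 km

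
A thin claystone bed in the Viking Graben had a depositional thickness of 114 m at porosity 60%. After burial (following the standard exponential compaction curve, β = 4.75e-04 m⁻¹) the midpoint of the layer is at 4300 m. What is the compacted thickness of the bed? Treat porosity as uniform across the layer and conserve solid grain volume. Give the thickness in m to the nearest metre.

Working in km (1 km = 1000 m; β in km⁻¹ = β in m⁻¹ × 1000):
Porosity at 4.3 km: phi = 0.6·exp(−0.475×4.3) = 0.0778
Solid-volume conservation: h(1−phi) = h₀(1−phi₀) ⇒ h = h₀·(1−phi₀)/(1−phi)
h = 0.114 × (1 − 0.6)/(1 − 0.0778) = 0.114 × 0.4338 = 0.0494 km

49 m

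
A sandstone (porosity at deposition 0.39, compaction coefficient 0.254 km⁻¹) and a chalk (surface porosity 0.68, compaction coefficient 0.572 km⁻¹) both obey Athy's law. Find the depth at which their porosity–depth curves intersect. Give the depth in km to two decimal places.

Set phi₀ₐ e^(−kₐZ) = phi₀ᵦ e^(−kᵦZ) ⇒ ln(phi₀ₐ/phi₀ᵦ) = (kₐ − kᵦ)·Z
Z = ln(0.39/0.68) / (0.254 − 0.572) = -0.5559 / -0.318 = 1.748 km

1.75 km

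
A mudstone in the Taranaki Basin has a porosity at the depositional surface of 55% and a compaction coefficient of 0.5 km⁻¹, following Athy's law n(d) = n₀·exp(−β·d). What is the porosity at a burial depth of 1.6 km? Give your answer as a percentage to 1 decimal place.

n = n₀·exp(−β·d) = 0.55 × exp(−0.5 × 1.6) = 0.55 × exp(−0.8)
  = 0.55 × 0.4493 = 0.2471

24.7%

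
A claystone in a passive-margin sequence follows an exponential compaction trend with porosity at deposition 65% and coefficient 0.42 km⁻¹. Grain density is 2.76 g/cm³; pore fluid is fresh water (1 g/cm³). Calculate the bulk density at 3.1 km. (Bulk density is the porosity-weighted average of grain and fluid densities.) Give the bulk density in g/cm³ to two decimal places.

Porosity at depth: φ = 0.65·exp(−0.42×3.1) = 0.65×0.2720 = 0.1768
Bulk density: ρ_b = (1−φ)ρ_g + φ·ρ_f = 0.8232×2.76 + 0.1768×1
       = 2.272 + 0.177 = 2.449 g/cm³

2.45 g/cm³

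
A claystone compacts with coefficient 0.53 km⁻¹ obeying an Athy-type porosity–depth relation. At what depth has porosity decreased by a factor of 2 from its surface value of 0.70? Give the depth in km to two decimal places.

φ/φ₀ = 1/2 ⇒ exp(−k·Z) = 1/2 ⇒ Z = ln(2) / k
Z = 0.6931 / 0.53 = 1.308 km

1.31 km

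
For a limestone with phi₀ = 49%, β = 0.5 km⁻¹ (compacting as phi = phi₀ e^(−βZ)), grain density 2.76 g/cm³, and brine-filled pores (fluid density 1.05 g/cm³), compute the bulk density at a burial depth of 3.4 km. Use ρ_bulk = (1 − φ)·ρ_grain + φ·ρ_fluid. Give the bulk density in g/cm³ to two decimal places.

2.61 g/cm³

Porosity at depth: phi = 0.49·exp(−0.5×3.4) = 0.49×0.1827 = 0.0895
Bulk density: ρ_b = (1−phi)ρ_g + phi·ρ_f = 0.9105×2.76 + 0.0895×1.05
       = 2.513 + 0.094 = 2.607 g/cm³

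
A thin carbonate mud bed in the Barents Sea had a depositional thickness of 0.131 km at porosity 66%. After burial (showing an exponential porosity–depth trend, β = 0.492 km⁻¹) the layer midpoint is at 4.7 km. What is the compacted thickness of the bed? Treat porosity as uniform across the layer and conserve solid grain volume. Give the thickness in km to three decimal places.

0.048 km

Porosity at 4.7 km: phi = 0.66·exp(−0.492×4.7) = 0.0654
Solid-volume conservation: h(1−phi) = h₀(1−phi₀) ⇒ h = h₀·(1−phi₀)/(1−phi)
h = 0.131 × (1 − 0.66)/(1 − 0.0654) = 0.131 × 0.3638 = 0.0477 km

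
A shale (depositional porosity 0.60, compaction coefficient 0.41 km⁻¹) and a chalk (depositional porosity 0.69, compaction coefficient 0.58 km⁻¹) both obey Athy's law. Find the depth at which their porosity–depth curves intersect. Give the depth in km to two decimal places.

0.82 km

Set n₀ₐ e^(−cₐz) = n₀ᵦ e^(−cᵦz) ⇒ ln(n₀ₐ/n₀ᵦ) = (cₐ − cᵦ)·z
z = ln(0.6/0.69) / (0.41 − 0.58) = -0.1398 / -0.17 = 0.822 km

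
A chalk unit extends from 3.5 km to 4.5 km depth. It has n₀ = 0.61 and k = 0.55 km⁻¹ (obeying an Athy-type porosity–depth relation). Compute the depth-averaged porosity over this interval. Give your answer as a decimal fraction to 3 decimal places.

⟨n⟩ = (1/(z₂−z₁)) ∫ n₀ e^(−kz) dz = n₀·(e^(−k·z₁) − e^(−k·z₂)) / (k·(z₂−z₁))
e^(−0.55×3.5) = 0.1459; e^(−0.55×4.5) = 0.0842
⟨n⟩ = 0.61 × (0.1459 − 0.0842) / (0.55 × 1) = 0.61 × 0.1122 = 0.0684

0.068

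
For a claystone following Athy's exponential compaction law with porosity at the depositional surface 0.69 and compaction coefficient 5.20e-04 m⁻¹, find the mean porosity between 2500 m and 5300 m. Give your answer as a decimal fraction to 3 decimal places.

0.099

Working in km (1 km = 1000 m; β in km⁻¹ = β in m⁻¹ × 1000):
⟨phi⟩ = (1/(d₂−d₁)) ∫ phi₀ e^(−βd) dd = phi₀·(e^(−β·d₁) − e^(−β·d₂)) / (β·(d₂−d₁))
e^(−0.52×2.5) = 0.2725; e^(−0.52×5.3) = 0.0635
⟨phi⟩ = 0.69 × (0.2725 − 0.0635) / (0.52 × 2.8) = 0.69 × 0.1435 = 0.0990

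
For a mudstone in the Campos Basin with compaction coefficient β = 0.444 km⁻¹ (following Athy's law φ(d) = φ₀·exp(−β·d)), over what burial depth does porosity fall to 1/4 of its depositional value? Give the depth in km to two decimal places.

φ/φ₀ = 1/4 ⇒ exp(−β·d) = 1/4 ⇒ d = ln(4) / β
d = 1.3863 / 0.444 = 3.122 km

3.12 km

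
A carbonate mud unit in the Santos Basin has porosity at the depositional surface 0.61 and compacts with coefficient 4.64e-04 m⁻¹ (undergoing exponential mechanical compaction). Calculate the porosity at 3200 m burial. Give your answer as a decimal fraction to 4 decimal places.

0.1382

Working in km (1 km = 1000 m; c in km⁻¹ = c in m⁻¹ × 1000):
φ = φ₀·exp(−c·Z) = 0.61 × exp(−0.464 × 3.2) = 0.61 × exp(−1.485)
  = 0.61 × 0.2265 = 0.1382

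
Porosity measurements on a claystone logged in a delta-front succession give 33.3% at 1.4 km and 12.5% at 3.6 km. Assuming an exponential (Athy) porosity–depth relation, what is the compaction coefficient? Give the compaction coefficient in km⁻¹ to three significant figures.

0.445 km⁻¹

Athy: φ(d) = φ₀ e^(−kd) ⇒ φ₁/φ₂ = e^{k(d₂−d₁)} ⇒ k = ln(φ₁/φ₂)/(d₂−d₁)
k = ln(0.333/0.125) / (3.6 − 1.4) = ln(2.664) / 2.2 = 0.9798 / 2.2 = 0.4454 km⁻¹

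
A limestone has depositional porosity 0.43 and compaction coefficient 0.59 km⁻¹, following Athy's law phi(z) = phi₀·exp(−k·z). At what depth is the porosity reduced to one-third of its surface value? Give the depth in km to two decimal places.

phi/phi₀ = 1/3 ⇒ exp(−k·z) = 1/3 ⇒ z = ln(3) / k
z = 1.0986 / 0.59 = 1.862 km

1.86 km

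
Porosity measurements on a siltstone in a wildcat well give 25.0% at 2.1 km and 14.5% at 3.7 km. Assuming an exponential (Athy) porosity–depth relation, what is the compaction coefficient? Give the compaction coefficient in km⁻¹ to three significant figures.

Athy: n(z) = n₀ e^(−βz) ⇒ n₁/n₂ = e^{β(z₂−z₁)} ⇒ β = ln(n₁/n₂)/(z₂−z₁)
β = ln(0.25/0.145) / (3.7 − 2.1) = ln(1.724) / 1.6 = 0.5447 / 1.6 = 0.3405 km⁻¹

0.340 km⁻¹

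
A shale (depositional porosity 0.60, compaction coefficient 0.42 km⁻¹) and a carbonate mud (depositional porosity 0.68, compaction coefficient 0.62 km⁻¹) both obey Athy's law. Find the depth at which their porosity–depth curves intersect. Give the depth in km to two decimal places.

0.63 km

Set phi₀ₐ e^(−kₐd) = phi₀ᵦ e^(−kᵦd) ⇒ ln(phi₀ₐ/phi₀ᵦ) = (kₐ − kᵦ)·d
d = ln(0.6/0.68) / (0.42 − 0.62) = -0.1252 / -0.2 = 0.626 km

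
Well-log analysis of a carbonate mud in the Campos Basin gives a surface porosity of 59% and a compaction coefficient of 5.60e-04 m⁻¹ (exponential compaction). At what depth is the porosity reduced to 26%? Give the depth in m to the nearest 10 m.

Working in km (1 km = 1000 m; k in km⁻¹ = k in m⁻¹ × 1000):
Invert Athy's law: d = ln(n₀/n) / k
d = ln(0.59/0.26) / 0.56 = ln(2.269) / 0.56 = 0.8194 / 0.56 = 1.463 km

1460 m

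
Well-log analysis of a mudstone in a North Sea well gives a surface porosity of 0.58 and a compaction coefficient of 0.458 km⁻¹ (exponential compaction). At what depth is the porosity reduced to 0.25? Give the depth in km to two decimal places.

1.84 km

Invert Athy's law: z = ln(n₀/n) / β
z = ln(0.58/0.25) / 0.458 = ln(2.32) / 0.458 = 0.8416 / 0.458 = 1.837 km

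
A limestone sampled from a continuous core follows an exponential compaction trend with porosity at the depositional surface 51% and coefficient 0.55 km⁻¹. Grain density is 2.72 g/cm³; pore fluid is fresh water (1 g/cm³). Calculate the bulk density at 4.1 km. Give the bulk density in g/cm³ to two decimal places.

2.63 g/cm³

Porosity at depth: phi = 0.51·exp(−0.55×4.1) = 0.51×0.1049 = 0.0535
Bulk density: ρ_b = (1−phi)ρ_g + phi·ρ_f = 0.9465×2.72 + 0.0535×1
       = 2.575 + 0.053 = 2.628 g/cm³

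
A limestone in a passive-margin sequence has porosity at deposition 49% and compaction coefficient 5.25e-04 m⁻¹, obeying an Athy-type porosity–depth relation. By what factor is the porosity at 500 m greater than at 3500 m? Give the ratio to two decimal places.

4.83

Working in km (1 km = 1000 m; β in km⁻¹ = β in m⁻¹ × 1000):
n(Z₁)/n(Z₂) = e^(−β·Z₁)/e^(−β·Z₂) = e^{β(Z₂−Z₁)}
= exp(0.525 × 3) = exp(1.575) = 4.8307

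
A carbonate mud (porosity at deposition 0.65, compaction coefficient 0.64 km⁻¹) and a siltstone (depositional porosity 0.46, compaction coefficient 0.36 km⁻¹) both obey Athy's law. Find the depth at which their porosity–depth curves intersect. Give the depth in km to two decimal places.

Set φ₀ₐ e^(−cₐd) = φ₀ᵦ e^(−cᵦd) ⇒ ln(φ₀ₐ/φ₀ᵦ) = (cₐ − cᵦ)·d
d = ln(0.65/0.46) / (0.64 − 0.36) = 0.3457 / 0.28 = 1.235 km

1.23 km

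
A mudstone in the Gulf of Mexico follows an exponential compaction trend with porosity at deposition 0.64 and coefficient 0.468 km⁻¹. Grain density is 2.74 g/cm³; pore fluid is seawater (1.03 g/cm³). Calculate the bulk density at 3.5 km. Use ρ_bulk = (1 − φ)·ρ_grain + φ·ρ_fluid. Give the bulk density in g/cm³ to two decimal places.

Porosity at depth: n = 0.64·exp(−0.468×3.5) = 0.64×0.1944 = 0.1244
Bulk density: ρ_b = (1−n)ρ_g + n·ρ_f = 0.8756×2.74 + 0.1244×1.03
       = 2.399 + 0.128 = 2.527 g/cm³

2.53 g/cm³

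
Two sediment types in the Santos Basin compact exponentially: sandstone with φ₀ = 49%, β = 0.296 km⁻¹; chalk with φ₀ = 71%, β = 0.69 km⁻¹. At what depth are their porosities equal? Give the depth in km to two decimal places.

Set φ₀ₐ e^(−βₐz) = φ₀ᵦ e^(−βᵦz) ⇒ ln(φ₀ₐ/φ₀ᵦ) = (βₐ − βᵦ)·z
z = ln(0.49/0.71) / (0.296 − 0.69) = -0.3709 / -0.394 = 0.941 km

0.94 km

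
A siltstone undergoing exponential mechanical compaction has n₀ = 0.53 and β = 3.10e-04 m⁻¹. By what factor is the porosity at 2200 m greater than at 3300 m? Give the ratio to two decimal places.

1.41

Working in km (1 km = 1000 m; β in km⁻¹ = β in m⁻¹ × 1000):
n(z₁)/n(z₂) = e^(−β·z₁)/e^(−β·z₂) = e^{β(z₂−z₁)}
= exp(0.31 × 1.1) = exp(0.341) = 1.4064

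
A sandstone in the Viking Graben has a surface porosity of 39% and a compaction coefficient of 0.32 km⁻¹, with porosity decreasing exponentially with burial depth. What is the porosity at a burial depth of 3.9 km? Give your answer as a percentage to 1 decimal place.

11.2%

phi = phi₀·exp(−c·d) = 0.39 × exp(−0.32 × 3.9) = 0.39 × exp(−1.248)
  = 0.39 × 0.2871 = 0.1120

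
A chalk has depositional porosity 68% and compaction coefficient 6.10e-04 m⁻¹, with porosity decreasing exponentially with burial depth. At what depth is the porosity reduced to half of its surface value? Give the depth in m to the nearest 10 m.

1140 m

Working in km (1 km = 1000 m; β in km⁻¹ = β in m⁻¹ × 1000):
φ/φ₀ = 1/2 ⇒ exp(−β·d) = 1/2 ⇒ d = ln(2) / β
d = 0.6931 / 0.61 = 1.136 km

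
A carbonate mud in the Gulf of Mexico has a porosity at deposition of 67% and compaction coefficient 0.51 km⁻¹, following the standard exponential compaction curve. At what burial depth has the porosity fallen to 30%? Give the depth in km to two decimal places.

1.58 km

Invert Athy's law: Z = ln(phi₀/phi) / c
Z = ln(0.67/0.3) / 0.51 = ln(2.233) / 0.51 = 0.8035 / 0.51 = 1.575 km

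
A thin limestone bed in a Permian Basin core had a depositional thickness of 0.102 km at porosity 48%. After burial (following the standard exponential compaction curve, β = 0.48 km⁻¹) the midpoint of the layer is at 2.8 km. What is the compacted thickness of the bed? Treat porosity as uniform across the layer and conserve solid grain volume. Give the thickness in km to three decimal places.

Porosity at 2.8 km: phi = 0.48·exp(−0.48×2.8) = 0.1252
Solid-volume conservation: h(1−phi) = h₀(1−phi₀) ⇒ h = h₀·(1−phi₀)/(1−phi)
h = 0.102 × (1 − 0.48)/(1 − 0.1252) = 0.102 × 0.5944 = 0.0606 km

0.061 km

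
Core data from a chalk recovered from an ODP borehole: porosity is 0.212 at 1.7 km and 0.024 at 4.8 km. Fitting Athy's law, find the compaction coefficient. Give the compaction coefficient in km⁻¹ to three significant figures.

0.703 km⁻¹

Athy: φ(Z) = φ₀ e^(−βZ) ⇒ φ₁/φ₂ = e^{β(Z₂−Z₁)} ⇒ β = ln(φ₁/φ₂)/(Z₂−Z₁)
β = ln(0.212/0.024) / (4.8 − 1.7) = ln(8.833) / 3.1 = 2.1785 / 3.1 = 0.7028 km⁻¹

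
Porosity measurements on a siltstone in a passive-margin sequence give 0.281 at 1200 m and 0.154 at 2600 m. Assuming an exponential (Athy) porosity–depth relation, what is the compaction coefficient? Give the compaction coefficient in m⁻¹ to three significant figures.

0.000430 m⁻¹

Working in km (1 km = 1000 m; c in km⁻¹ = c in m⁻¹ × 1000):
Athy: phi(d) = phi₀ e^(−cd) ⇒ phi₁/phi₂ = e^{c(d₂−d₁)} ⇒ c = ln(phi₁/phi₂)/(d₂−d₁)
c = ln(0.281/0.154) / (2.6 − 1.2) = ln(1.825) / 1.4 = 0.6014 / 1.4 = 0.4296 km⁻¹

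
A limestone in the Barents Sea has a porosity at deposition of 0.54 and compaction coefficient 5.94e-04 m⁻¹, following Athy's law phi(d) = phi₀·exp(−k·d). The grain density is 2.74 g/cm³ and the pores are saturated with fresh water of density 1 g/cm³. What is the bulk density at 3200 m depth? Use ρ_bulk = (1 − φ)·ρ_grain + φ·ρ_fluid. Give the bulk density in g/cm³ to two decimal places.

2.60 g/cm³

Working in km (1 km = 1000 m; k in km⁻¹ = k in m⁻¹ × 1000):
Porosity at depth: phi = 0.54·exp(−0.594×3.2) = 0.54×0.1494 = 0.0807
Bulk density: ρ_b = (1−phi)ρ_g + phi·ρ_f = 0.9193×2.74 + 0.0807×1
       = 2.519 + 0.081 = 2.600 g/cm³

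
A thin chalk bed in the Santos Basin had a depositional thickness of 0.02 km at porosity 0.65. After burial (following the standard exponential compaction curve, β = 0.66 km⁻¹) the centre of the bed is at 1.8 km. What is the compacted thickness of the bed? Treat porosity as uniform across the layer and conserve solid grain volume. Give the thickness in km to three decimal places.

0.009 km

Porosity at 1.8 km: n = 0.65·exp(−0.66×1.8) = 0.1981
Solid-volume conservation: h(1−n) = h₀(1−n₀) ⇒ h = h₀·(1−n₀)/(1−n)
h = 0.02 × (1 − 0.65)/(1 − 0.1981) = 0.02 × 0.4365 = 0.0087 km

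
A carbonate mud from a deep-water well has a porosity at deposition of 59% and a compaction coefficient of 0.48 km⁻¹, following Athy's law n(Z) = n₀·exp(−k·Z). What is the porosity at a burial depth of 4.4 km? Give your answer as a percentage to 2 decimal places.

n = n₀·exp(−k·Z) = 0.59 × exp(−0.48 × 4.4) = 0.59 × exp(−2.112)
  = 0.59 × 0.1210 = 0.0714

7.14%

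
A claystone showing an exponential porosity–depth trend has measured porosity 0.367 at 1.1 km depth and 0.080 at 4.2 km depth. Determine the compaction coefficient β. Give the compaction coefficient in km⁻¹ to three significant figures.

0.491 km⁻¹

Athy: φ(Z) = φ₀ e^(−βZ) ⇒ φ₁/φ₂ = e^{β(Z₂−Z₁)} ⇒ β = ln(φ₁/φ₂)/(Z₂−Z₁)
β = ln(0.367/0.08) / (4.2 − 1.1) = ln(4.587) / 3.1 = 1.5233 / 3.1 = 0.4914 km⁻¹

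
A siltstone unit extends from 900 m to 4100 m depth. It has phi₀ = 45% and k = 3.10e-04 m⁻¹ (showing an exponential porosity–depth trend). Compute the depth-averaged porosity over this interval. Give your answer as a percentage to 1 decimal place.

Working in km (1 km = 1000 m; k in km⁻¹ = k in m⁻¹ × 1000):
⟨phi⟩ = (1/(Z₂−Z₁)) ∫ phi₀ e^(−kZ) dZ = phi₀·(e^(−k·Z₁) − e^(−k·Z₂)) / (k·(Z₂−Z₁))
e^(−0.31×0.9) = 0.7565; e^(−0.31×4.1) = 0.2806
⟨phi⟩ = 0.45 × (0.7565 − 0.2806) / (0.31 × 3.2) = 0.45 × 0.4798 = 0.2159

21.6%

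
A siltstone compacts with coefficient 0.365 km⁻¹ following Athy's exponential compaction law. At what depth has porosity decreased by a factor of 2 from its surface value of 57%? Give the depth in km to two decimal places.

φ/φ₀ = 1/2 ⇒ exp(−k·Z) = 1/2 ⇒ Z = ln(2) / k
Z = 0.6931 / 0.365 = 1.899 km

1.90 km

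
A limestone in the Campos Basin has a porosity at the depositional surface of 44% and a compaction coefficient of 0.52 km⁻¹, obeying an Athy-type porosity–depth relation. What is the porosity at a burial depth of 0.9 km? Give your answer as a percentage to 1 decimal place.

27.6%

φ = φ₀·exp(−β·Z) = 0.44 × exp(−0.52 × 0.9) = 0.44 × exp(−0.468)
  = 0.44 × 0.6263 = 0.2756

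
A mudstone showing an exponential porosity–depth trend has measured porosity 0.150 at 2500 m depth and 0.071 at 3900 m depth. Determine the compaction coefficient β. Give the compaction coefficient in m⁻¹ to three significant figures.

0.000534 m⁻¹

Working in km (1 km = 1000 m; β in km⁻¹ = β in m⁻¹ × 1000):
Athy: phi(Z) = phi₀ e^(−βZ) ⇒ phi₁/phi₂ = e^{β(Z₂−Z₁)} ⇒ β = ln(phi₁/phi₂)/(Z₂−Z₁)
β = ln(0.15/0.071) / (3.9 − 2.5) = ln(2.113) / 1.4 = 0.7480 / 1.4 = 0.5343 km⁻¹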